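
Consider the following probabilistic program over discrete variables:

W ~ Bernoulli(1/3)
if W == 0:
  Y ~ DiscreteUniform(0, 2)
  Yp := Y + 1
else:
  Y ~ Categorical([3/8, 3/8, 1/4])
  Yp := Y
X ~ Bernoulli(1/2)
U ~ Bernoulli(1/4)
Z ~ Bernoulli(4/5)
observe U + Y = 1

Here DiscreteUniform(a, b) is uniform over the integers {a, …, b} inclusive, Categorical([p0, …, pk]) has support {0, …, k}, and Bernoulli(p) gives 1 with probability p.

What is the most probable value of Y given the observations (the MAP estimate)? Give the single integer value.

Enumerate traces; 16 have nonzero weight after conditioning:
  (W=0, Y=0, X=0, U=1, Z=0) weight 1/180
  (W=0, Y=0, X=0, U=1, Z=1) weight 1/45
  (W=0, Y=0, X=1, U=1, Z=0) weight 1/180
  (W=0, Y=0, X=1, U=1, Z=1) weight 1/45
  (W=0, Y=1, X=0, U=0, Z=0) weight 1/60
  (W=0, Y=1, X=0, U=0, Z=1) weight 1/15
  (W=0, Y=1, X=1, U=0, Z=0) weight 1/60
  (W=0, Y=1, X=1, U=0, Z=1) weight 1/15
  … 8 more
Group by Y:
  weight(Y=0) = 25/288
  weight(Y=1) = 25/96
Total weight = 25/288 + 25/96 = 25/72
P(Y=0 | obs) = 25/288 / 25/72 = 1/4
P(Y=1 | obs) = 25/96 / 25/72 = 3/4
argmax = 1

argmax_v P(Y = v | obs) = 1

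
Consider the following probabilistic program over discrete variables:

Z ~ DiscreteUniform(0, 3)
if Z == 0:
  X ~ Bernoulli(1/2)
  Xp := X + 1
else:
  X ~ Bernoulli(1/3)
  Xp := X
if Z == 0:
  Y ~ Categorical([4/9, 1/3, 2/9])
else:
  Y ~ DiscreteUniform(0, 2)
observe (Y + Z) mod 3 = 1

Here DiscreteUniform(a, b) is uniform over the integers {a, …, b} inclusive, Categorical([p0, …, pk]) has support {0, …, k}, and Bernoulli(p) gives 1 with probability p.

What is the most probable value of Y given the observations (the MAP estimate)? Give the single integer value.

argmax_v P(Y = v | obs) = 1

Enumerate traces; 8 have nonzero weight after conditioning:
  (Z=0, X=0, Y=1) weight 1/24
  (Z=0, X=1, Y=1) weight 1/24
  (Z=1, X=0, Y=0) weight 1/18
  (Z=1, X=1, Y=0) weight 1/36
  (Z=2, X=0, Y=2) weight 1/18
  (Z=2, X=1, Y=2) weight 1/36
  (Z=3, X=0, Y=1) weight 1/18
  (Z=3, X=1, Y=1) weight 1/36
Group by Y:
  weight(Y=0) = 1/12
  weight(Y=1) = 1/6
  weight(Y=2) = 1/12
Total weight = 1/12 + 1/6 + 1/12 = 1/3
P(Y=0 | obs) = 1/12 / 1/3 = 1/4
P(Y=1 | obs) = 1/6 / 1/3 = 1/2
P(Y=2 | obs) = 1/12 / 1/3 = 1/4
argmax = 1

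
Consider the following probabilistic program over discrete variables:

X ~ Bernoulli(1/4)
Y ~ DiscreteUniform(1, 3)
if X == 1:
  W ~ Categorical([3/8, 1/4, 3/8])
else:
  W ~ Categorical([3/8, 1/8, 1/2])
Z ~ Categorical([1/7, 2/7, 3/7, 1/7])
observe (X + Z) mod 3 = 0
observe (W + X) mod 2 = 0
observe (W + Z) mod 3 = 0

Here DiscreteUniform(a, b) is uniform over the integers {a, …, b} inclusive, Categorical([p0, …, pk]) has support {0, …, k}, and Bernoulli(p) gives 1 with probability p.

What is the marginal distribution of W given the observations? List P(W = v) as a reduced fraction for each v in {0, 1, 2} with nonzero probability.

P(W=0) = 3/4, P(W=1) = 1/4

Enumerate traces; 9 have nonzero weight after conditioning:
  (X=0, Y=1, W=0, Z=0) weight 3/224
  (X=0, Y=1, W=0, Z=3) weight 3/224
  (X=0, Y=2, W=0, Z=0) weight 3/224
  (X=0, Y=2, W=0, Z=3) weight 3/224
  (X=0, Y=3, W=0, Z=0) weight 3/224
  (X=0, Y=3, W=0, Z=3) weight 3/224
  (X=1, Y=1, W=1, Z=2) weight 1/112
  (X=1, Y=2, W=1, Z=2) weight 1/112
  … 1 more
Group by W:
  weight(W=0) = 9/112
  weight(W=1) = 3/112
Total weight = 9/112 + 3/112 = 3/28
P(W=0 | obs) = 9/112 / 3/28 = 3/4
P(W=1 | obs) = 3/112 / 3/28 = 1/4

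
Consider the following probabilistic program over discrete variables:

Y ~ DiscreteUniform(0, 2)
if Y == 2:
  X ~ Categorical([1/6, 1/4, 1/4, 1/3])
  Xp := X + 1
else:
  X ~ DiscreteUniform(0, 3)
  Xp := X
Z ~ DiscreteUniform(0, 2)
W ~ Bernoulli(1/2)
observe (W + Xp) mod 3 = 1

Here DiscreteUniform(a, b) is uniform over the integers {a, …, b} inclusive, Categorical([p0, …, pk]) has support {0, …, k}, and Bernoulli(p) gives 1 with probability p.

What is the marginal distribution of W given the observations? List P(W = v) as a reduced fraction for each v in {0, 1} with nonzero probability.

Enumerate traces; 27 have nonzero weight after conditioning:
  (Y=0, X=0, Z=0, W=1) weight 1/72
  (Y=0, X=0, Z=1, W=1) weight 1/72
  (Y=0, X=0, Z=2, W=1) weight 1/72
  (Y=0, X=1, Z=0, W=0) weight 1/72
  (Y=0, X=1, Z=1, W=0) weight 1/72
  (Y=0, X=1, Z=2, W=0) weight 1/72
  (Y=0, X=3, Z=0, W=1) weight 1/72
  (Y=0, X=3, Z=1, W=1) weight 1/72
  … 19 more
Group by W:
  weight(W=0) = 1/6
  weight(W=1) = 5/24
Total weight = 1/6 + 5/24 = 3/8
P(W=0 | obs) = 1/6 / 3/8 = 4/9
P(W=1 | obs) = 5/24 / 3/8 = 5/9

P(W=0) = 4/9, P(W=1) = 5/9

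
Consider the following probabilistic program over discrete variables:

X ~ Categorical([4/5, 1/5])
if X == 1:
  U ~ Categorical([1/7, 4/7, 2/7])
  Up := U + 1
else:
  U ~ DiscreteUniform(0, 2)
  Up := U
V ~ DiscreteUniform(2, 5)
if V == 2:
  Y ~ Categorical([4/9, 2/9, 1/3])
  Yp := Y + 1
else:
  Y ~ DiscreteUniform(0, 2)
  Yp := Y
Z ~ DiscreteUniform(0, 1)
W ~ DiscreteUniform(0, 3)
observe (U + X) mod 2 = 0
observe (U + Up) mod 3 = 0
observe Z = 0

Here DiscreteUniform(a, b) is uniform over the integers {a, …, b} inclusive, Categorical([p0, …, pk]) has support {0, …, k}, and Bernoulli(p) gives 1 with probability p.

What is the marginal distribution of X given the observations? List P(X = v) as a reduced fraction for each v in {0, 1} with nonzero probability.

P(X=0) = 7/10, P(X=1) = 3/10

Enumerate traces; 96 have nonzero weight after conditioning:
  (X=0, U=0, V=2, Y=0, Z=0, W=0) weight 1/270
  (X=0, U=0, V=2, Y=0, Z=0, W=1) weight 1/270
  (X=0, U=0, V=2, Y=0, Z=0, W=2) weight 1/270
  (X=0, U=0, V=2, Y=0, Z=0, W=3) weight 1/270
  (X=0, U=0, V=2, Y=1, Z=0, W=0) weight 1/540
  (X=0, U=0, V=2, Y=1, Z=0, W=1) weight 1/540
  (X=0, U=0, V=2, Y=1, Z=0, W=2) weight 1/540
  (X=0, U=0, V=2, Y=1, Z=0, W=3) weight 1/540
  (X=1, U=1, V=2, Y=0, Z=0, W=0) weight 1/630
  … 87 more
Group by X:
  weight(X=0) = 2/15
  weight(X=1) = 2/35
Total weight = 2/15 + 2/35 = 4/21
P(X=0 | obs) = 2/15 / 4/21 = 7/10
P(X=1 | obs) = 2/35 / 4/21 = 3/10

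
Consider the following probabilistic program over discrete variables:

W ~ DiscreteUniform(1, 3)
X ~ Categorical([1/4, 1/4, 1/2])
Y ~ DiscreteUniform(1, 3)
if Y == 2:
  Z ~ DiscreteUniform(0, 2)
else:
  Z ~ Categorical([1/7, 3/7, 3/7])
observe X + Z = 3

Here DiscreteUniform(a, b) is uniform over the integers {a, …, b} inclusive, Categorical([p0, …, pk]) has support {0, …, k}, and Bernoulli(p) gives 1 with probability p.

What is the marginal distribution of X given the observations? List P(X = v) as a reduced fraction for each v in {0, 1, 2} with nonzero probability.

Enumerate traces; 18 have nonzero weight after conditioning:
  (W=1, X=1, Y=1, Z=2) weight 1/84
  (W=1, X=1, Y=2, Z=2) weight 1/108
  (W=1, X=1, Y=3, Z=2) weight 1/84
  (W=1, X=2, Y=1, Z=1) weight 1/42
  (W=1, X=2, Y=2, Z=1) weight 1/54
  (W=1, X=2, Y=3, Z=1) weight 1/42
  (W=2, X=1, Y=1, Z=2) weight 1/84
  (W=2, X=1, Y=2, Z=2) weight 1/108
  … 10 more
Group by X:
  weight(X=1) = 25/252
  weight(X=2) = 25/126
Total weight = 25/252 + 25/126 = 25/84
P(X=1 | obs) = 25/252 / 25/84 = 1/3
P(X=2 | obs) = 25/126 / 25/84 = 2/3

P(X=1) = 1/3, P(X=2) = 2/3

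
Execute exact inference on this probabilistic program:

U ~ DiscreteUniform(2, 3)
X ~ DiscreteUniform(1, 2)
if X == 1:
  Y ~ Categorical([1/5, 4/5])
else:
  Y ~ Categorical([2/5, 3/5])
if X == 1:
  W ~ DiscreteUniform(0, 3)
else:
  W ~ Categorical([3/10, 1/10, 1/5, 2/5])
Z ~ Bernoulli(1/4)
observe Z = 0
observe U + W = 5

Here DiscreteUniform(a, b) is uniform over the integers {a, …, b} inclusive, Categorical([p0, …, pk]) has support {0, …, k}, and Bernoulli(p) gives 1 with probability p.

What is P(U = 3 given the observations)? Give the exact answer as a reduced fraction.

P(U = 3 | obs) = 9/22

Enumerate traces; 8 have nonzero weight after conditioning:
  (U=2, X=1, Y=0, W=3, Z=0) weight 3/320
  (U=2, X=1, Y=1, W=3, Z=0) weight 3/80
  (U=2, X=2, Y=0, W=3, Z=0) weight 3/100
  (U=2, X=2, Y=1, W=3, Z=0) weight 9/200
  (U=3, X=1, Y=0, W=2, Z=0) weight 3/320
  (U=3, X=1, Y=1, W=2, Z=0) weight 3/80
  (U=3, X=2, Y=0, W=2, Z=0) weight 3/200
  (U=3, X=2, Y=1, W=2, Z=0) weight 9/400
Group by U:
  weight(U=2) = 39/320
  weight(U=3) = 27/320
Total weight = 39/320 + 27/320 = 33/160
P(U=2 | obs) = 39/320 / 33/160 = 13/22
P(U=3 | obs) = 27/320 / 33/160 = 9/22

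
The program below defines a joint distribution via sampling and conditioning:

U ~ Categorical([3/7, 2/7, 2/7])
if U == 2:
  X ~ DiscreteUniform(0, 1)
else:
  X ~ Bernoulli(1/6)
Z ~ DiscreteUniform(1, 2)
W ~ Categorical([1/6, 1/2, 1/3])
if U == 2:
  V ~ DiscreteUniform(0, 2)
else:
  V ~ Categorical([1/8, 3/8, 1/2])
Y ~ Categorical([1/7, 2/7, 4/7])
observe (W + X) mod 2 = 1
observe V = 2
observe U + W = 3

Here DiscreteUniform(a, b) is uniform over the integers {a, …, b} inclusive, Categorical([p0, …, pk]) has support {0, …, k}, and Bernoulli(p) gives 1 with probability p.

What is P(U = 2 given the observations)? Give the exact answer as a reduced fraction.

P(U = 2 | obs) = 3/4

Enumerate traces; 12 have nonzero weight after conditioning:
  (U=1, X=1, Z=1, W=2, V=2, Y=0) weight 1/1764
  (U=1, X=1, Z=1, W=2, V=2, Y=1) weight 1/882
  (U=1, X=1, Z=1, W=2, V=2, Y=2) weight 1/441
  (U=1, X=1, Z=2, W=2, V=2, Y=0) weight 1/1764
  (U=1, X=1, Z=2, W=2, V=2, Y=1) weight 1/882
  (U=1, X=1, Z=2, W=2, V=2, Y=2) weight 1/441
  (U=2, X=0, Z=1, W=1, V=2, Y=0) weight 1/588
  (U=2, X=0, Z=1, W=1, V=2, Y=1) weight 1/294
  … 4 more
Group by U:
  weight(U=1) = 1/126
  weight(U=2) = 1/42
Total weight = 1/126 + 1/42 = 2/63
P(U=1 | obs) = 1/126 / 2/63 = 1/4
P(U=2 | obs) = 1/42 / 2/63 = 3/4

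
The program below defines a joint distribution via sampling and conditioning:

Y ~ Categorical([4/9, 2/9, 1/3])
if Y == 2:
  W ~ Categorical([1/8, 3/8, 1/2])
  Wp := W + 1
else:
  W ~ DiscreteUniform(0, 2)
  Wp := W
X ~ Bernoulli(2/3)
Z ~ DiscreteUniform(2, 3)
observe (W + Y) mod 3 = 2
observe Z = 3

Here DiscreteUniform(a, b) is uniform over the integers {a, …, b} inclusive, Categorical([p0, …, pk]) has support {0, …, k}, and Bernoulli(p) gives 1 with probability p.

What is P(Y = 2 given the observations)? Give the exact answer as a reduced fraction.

P(Y = 2 | obs) = 3/19

Enumerate traces; 6 have nonzero weight after conditioning:
  (Y=0, W=2, X=0, Z=3) weight 2/81
  (Y=0, W=2, X=1, Z=3) weight 4/81
  (Y=1, W=1, X=0, Z=3) weight 1/81
  (Y=1, W=1, X=1, Z=3) weight 2/81
  (Y=2, W=0, X=0, Z=3) weight 1/144
  (Y=2, W=0, X=1, Z=3) weight 1/72
Group by Y:
  weight(Y=0) = 2/27
  weight(Y=1) = 1/27
  weight(Y=2) = 1/48
Total weight = 2/27 + 1/27 + 1/48 = 19/144
P(Y=0 | obs) = 2/27 / 19/144 = 32/57
P(Y=1 | obs) = 1/27 / 19/144 = 16/57
P(Y=2 | obs) = 1/48 / 19/144 = 3/19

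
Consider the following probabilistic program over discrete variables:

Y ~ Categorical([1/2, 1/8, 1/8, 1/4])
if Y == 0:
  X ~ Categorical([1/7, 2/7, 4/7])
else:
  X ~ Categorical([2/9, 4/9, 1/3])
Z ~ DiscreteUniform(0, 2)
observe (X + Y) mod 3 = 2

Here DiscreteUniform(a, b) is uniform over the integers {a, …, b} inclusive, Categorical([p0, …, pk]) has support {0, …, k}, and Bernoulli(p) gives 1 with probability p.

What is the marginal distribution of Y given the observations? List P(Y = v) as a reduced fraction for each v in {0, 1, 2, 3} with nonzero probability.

Enumerate traces; 12 have nonzero weight after conditioning:
  (Y=0, X=2, Z=0) weight 2/21
  (Y=0, X=2, Z=1) weight 2/21
  (Y=0, X=2, Z=2) weight 2/21
  (Y=1, X=1, Z=0) weight 1/54
  (Y=1, X=1, Z=1) weight 1/54
  (Y=1, X=1, Z=2) weight 1/54
  (Y=2, X=0, Z=0) weight 1/108
  (Y=2, X=0, Z=1) weight 1/108
  (Y=3, X=2, Z=0) weight 1/36
  … 3 more
Group by Y:
  weight(Y=0) = 2/7
  weight(Y=1) = 1/18
  weight(Y=2) = 1/36
  weight(Y=3) = 1/12
Total weight = 2/7 + 1/18 + 1/36 + 1/12 = 19/42
P(Y=0 | obs) = 2/7 / 19/42 = 12/19
P(Y=1 | obs) = 1/18 / 19/42 = 7/57
P(Y=2 | obs) = 1/36 / 19/42 = 7/114
P(Y=3 | obs) = 1/12 / 19/42 = 7/38

P(Y=0) = 12/19, P(Y=1) = 7/57, P(Y=2) = 7/114, P(Y=3) = 7/38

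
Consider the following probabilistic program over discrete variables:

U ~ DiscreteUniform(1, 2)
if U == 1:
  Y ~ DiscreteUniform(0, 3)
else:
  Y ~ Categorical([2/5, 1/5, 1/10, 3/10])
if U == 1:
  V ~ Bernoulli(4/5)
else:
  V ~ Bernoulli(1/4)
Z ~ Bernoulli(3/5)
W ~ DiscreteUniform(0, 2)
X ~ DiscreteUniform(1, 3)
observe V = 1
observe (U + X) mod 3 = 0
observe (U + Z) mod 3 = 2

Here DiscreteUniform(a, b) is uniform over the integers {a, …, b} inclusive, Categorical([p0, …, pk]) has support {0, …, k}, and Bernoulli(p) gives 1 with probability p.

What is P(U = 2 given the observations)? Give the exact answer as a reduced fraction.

P(U = 2 | obs) = 5/29

Enumerate traces; 24 have nonzero weight after conditioning:
  (U=1, Y=0, V=1, Z=1, W=0, X=2) weight 1/150
  (U=1, Y=0, V=1, Z=1, W=1, X=2) weight 1/150
  (U=1, Y=0, V=1, Z=1, W=2, X=2) weight 1/150
  (U=1, Y=1, V=1, Z=1, W=0, X=2) weight 1/150
  (U=1, Y=1, V=1, Z=1, W=1, X=2) weight 1/150
  (U=1, Y=1, V=1, Z=1, W=2, X=2) weight 1/150
  (U=1, Y=2, V=1, Z=1, W=0, X=2) weight 1/150
  (U=1, Y=2, V=1, Z=1, W=1, X=2) weight 1/150
  (U=2, Y=0, V=1, Z=0, W=0, X=1) weight 1/450
  … 15 more
Group by U:
  weight(U=1) = 2/25
  weight(U=2) = 1/60
Total weight = 2/25 + 1/60 = 29/300
P(U=1 | obs) = 2/25 / 29/300 = 24/29
P(U=2 | obs) = 1/60 / 29/300 = 5/29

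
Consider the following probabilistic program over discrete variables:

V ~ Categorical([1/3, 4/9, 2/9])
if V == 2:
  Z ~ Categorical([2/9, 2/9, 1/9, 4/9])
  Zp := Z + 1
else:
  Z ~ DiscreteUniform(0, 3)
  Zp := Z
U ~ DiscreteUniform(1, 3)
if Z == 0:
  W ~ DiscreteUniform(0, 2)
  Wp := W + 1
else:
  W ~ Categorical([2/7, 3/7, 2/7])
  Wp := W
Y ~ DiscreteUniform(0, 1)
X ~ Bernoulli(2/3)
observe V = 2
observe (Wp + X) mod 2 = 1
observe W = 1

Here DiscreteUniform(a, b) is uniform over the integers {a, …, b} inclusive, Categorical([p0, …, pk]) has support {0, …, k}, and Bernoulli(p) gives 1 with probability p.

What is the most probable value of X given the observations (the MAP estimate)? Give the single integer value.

Enumerate traces; 24 have nonzero weight after conditioning:
  (V=2, Z=0, U=1, W=1, Y=0, X=1) weight 4/2187
  (V=2, Z=0, U=1, W=1, Y=1, X=1) weight 4/2187
  (V=2, Z=0, U=2, W=1, Y=0, X=1) weight 4/2187
  (V=2, Z=0, U=2, W=1, Y=1, X=1) weight 4/2187
  (V=2, Z=0, U=3, W=1, Y=0, X=1) weight 4/2187
  (V=2, Z=0, U=3, W=1, Y=1, X=1) weight 4/2187
  (V=2, Z=1, U=1, W=1, Y=0, X=0) weight 2/1701
  (V=2, Z=1, U=1, W=1, Y=1, X=0) weight 2/1701
  … 16 more
Group by X:
  weight(X=0) = 2/81
  weight(X=1) = 8/729
Total weight = 2/81 + 8/729 = 26/729
P(X=0 | obs) = 2/81 / 26/729 = 9/13
P(X=1 | obs) = 8/729 / 26/729 = 4/13
argmax = 0

argmax_v P(X = v | obs) = 0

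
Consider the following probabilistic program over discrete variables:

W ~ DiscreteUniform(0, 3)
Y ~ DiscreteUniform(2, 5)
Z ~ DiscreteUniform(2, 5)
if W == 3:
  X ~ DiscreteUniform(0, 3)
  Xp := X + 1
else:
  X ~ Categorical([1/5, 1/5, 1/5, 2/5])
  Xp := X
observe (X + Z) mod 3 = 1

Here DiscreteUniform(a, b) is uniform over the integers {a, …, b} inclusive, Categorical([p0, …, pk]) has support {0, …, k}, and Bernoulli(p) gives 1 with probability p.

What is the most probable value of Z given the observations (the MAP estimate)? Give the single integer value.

argmax_v P(Z = v | obs) = 4

Enumerate traces; 80 have nonzero weight after conditioning:
  (W=0, Y=2, Z=2, X=2) weight 1/320
  (W=0, Y=2, Z=3, X=1) weight 1/320
  (W=0, Y=2, Z=4, X=0) weight 1/320
  (W=0, Y=2, Z=4, X=3) weight 1/160
  (W=0, Y=2, Z=5, X=2) weight 1/320
  (W=0, Y=3, Z=2, X=2) weight 1/320
  (W=0, Y=3, Z=3, X=1) weight 1/320
  (W=0, Y=3, Z=4, X=0) weight 1/320
  … 72 more
Group by Z:
  weight(Z=2) = 17/320
  weight(Z=3) = 17/320
  weight(Z=4) = 23/160
  weight(Z=5) = 17/320
Total weight = 17/320 + 17/320 + 23/160 + 17/320 = 97/320
P(Z=2 | obs) = 17/320 / 97/320 = 17/97
P(Z=3 | obs) = 17/320 / 97/320 = 17/97
P(Z=4 | obs) = 23/160 / 97/320 = 46/97
P(Z=5 | obs) = 17/320 / 97/320 = 17/97
argmax = 4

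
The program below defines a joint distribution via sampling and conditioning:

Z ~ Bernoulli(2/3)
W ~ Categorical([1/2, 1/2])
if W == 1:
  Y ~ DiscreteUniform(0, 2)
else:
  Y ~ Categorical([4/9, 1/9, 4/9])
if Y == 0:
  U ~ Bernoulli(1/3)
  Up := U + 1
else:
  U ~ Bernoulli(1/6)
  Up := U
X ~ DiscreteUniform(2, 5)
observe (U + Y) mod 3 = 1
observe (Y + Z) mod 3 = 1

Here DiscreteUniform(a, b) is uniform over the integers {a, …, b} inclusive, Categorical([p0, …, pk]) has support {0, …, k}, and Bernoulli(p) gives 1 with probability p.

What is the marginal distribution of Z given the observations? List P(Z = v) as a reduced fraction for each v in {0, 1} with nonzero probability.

Enumerate traces; 16 have nonzero weight after conditioning:
  (Z=0, W=0, Y=1, U=0, X=2) weight 5/1296
  (Z=0, W=0, Y=1, U=0, X=3) weight 5/1296
  (Z=0, W=0, Y=1, U=0, X=4) weight 5/1296
  (Z=0, W=0, Y=1, U=0, X=5) weight 5/1296
  (Z=0, W=1, Y=1, U=0, X=2) weight 5/432
  (Z=0, W=1, Y=1, U=0, X=3) weight 5/432
  (Z=0, W=1, Y=1, U=0, X=4) weight 5/432
  (Z=0, W=1, Y=1, U=0, X=5) weight 5/432
  (Z=1, W=0, Y=0, U=1, X=2) weight 1/81
  … 7 more
Group by Z:
  weight(Z=0) = 5/81
  weight(Z=1) = 7/81
Total weight = 5/81 + 7/81 = 4/27
P(Z=0 | obs) = 5/81 / 4/27 = 5/12
P(Z=1 | obs) = 7/81 / 4/27 = 7/12

P(Z=0) = 5/12, P(Z=1) = 7/12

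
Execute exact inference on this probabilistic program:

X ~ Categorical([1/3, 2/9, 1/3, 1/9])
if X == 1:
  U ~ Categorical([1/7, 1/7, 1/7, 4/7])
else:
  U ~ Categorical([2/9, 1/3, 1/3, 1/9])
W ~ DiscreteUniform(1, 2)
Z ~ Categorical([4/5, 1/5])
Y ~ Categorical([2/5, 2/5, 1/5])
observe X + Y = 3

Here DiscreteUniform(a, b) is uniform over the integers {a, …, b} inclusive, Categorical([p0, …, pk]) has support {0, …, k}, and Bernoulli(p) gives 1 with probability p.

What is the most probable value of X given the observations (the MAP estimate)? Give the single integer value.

argmax_v P(X = v | obs) = 2

Enumerate traces; 48 have nonzero weight after conditioning:
  (X=1, U=0, W=1, Z=0, Y=2) weight 4/1575
  (X=1, U=0, W=1, Z=1, Y=2) weight 1/1575
  (X=1, U=0, W=2, Z=0, Y=2) weight 4/1575
  (X=1, U=0, W=2, Z=1, Y=2) weight 1/1575
  (X=1, U=1, W=1, Z=0, Y=2) weight 4/1575
  (X=1, U=1, W=1, Z=1, Y=2) weight 1/1575
  (X=1, U=1, W=2, Z=0, Y=2) weight 4/1575
  (X=1, U=1, W=2, Z=1, Y=2) weight 1/1575
  (X=2, U=0, W=1, Z=0, Y=1) weight 8/675
  (X=3, U=0, W=1, Z=0, Y=0) weight 8/2025
  … 38 more
Group by X:
  weight(X=1) = 2/45
  weight(X=2) = 2/15
  weight(X=3) = 2/45
Total weight = 2/45 + 2/15 + 2/45 = 2/9
P(X=1 | obs) = 2/45 / 2/9 = 1/5
P(X=2 | obs) = 2/15 / 2/9 = 3/5
P(X=3 | obs) = 2/45 / 2/9 = 1/5
argmax = 2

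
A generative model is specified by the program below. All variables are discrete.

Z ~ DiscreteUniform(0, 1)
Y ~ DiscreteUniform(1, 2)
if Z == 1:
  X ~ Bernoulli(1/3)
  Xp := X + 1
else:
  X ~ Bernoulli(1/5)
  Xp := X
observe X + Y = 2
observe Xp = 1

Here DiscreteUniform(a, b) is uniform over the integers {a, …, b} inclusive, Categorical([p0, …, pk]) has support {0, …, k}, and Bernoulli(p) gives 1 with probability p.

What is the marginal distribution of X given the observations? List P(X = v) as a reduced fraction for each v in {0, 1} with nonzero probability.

P(X=0) = 10/13, P(X=1) = 3/13

Enumerate traces; 2 have nonzero weight after conditioning:
  (Z=0, Y=1, X=1) weight 1/20
  (Z=1, Y=2, X=0) weight 1/6
Group by X:
  weight(X=0) = 1/6
  weight(X=1) = 1/20
Total weight = 1/6 + 1/20 = 13/60
P(X=0 | obs) = 1/6 / 13/60 = 10/13
P(X=1 | obs) = 1/20 / 13/60 = 3/13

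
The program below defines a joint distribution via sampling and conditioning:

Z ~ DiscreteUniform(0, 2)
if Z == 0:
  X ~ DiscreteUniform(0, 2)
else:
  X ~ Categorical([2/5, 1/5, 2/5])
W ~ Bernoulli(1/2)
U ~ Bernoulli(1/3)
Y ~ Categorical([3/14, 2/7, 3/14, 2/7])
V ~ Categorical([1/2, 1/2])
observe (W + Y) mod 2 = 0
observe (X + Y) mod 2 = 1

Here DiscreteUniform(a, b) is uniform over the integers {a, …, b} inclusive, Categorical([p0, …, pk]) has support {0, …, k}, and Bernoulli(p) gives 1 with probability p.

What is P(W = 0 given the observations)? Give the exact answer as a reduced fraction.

P(W = 0 | obs) = 33/169

Enumerate traces; 72 have nonzero weight after conditioning:
  (Z=0, X=0, W=1, U=0, Y=1, V=0) weight 1/189
  (Z=0, X=0, W=1, U=0, Y=1, V=1) weight 1/189
  (Z=0, X=0, W=1, U=0, Y=3, V=0) weight 1/189
  (Z=0, X=0, W=1, U=0, Y=3, V=1) weight 1/189
  (Z=0, X=0, W=1, U=1, Y=1, V=0) weight 1/378
  (Z=0, X=0, W=1, U=1, Y=1, V=1) weight 1/378
  (Z=0, X=0, W=1, U=1, Y=3, V=0) weight 1/378
  (Z=0, X=0, W=1, U=1, Y=3, V=1) weight 1/378
  (Z=0, X=1, W=0, U=0, Y=0, V=0) weight 1/252
  … 63 more
Group by W:
  weight(W=0) = 11/210
  weight(W=1) = 68/315
Total weight = 11/210 + 68/315 = 169/630
P(W=0 | obs) = 11/210 / 169/630 = 33/169
P(W=1 | obs) = 68/315 / 169/630 = 136/169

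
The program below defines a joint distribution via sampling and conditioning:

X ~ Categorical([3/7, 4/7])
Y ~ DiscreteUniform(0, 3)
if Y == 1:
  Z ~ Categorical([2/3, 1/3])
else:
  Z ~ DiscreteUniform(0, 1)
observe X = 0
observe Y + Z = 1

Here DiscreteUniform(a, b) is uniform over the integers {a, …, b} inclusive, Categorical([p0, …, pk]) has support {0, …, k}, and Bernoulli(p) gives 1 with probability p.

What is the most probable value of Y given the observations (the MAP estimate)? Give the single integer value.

argmax_v P(Y = v | obs) = 1

Enumerate traces; 2 have nonzero weight after conditioning:
  (X=0, Y=0, Z=1) weight 3/56
  (X=0, Y=1, Z=0) weight 1/14
Group by Y:
  weight(Y=0) = 3/56
  weight(Y=1) = 1/14
Total weight = 3/56 + 1/14 = 1/8
P(Y=0 | obs) = 3/56 / 1/8 = 3/7
P(Y=1 | obs) = 1/14 / 1/8 = 4/7
argmax = 1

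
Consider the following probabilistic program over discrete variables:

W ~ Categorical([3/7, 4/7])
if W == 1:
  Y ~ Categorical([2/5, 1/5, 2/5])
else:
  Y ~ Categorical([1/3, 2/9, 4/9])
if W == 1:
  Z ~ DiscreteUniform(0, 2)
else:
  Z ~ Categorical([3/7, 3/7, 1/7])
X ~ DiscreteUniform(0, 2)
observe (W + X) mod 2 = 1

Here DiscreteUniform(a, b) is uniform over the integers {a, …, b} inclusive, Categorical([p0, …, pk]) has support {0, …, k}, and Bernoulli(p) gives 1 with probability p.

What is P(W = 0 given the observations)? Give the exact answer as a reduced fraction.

Enumerate traces; 27 have nonzero weight after conditioning:
  (W=0, Y=0, Z=0, X=1) weight 1/49
  (W=0, Y=0, Z=1, X=1) weight 1/49
  (W=0, Y=0, Z=2, X=1) weight 1/147
  (W=0, Y=1, Z=0, X=1) weight 2/147
  (W=0, Y=1, Z=1, X=1) weight 2/147
  (W=0, Y=1, Z=2, X=1) weight 2/441
  (W=0, Y=2, Z=0, X=1) weight 4/147
  (W=0, Y=2, Z=1, X=1) weight 4/147
  (W=1, Y=0, Z=0, X=0) weight 8/315
  … 18 more
Group by W:
  weight(W=0) = 1/7
  weight(W=1) = 8/21
Total weight = 1/7 + 8/21 = 11/21
P(W=0 | obs) = 1/7 / 11/21 = 3/11
P(W=1 | obs) = 8/21 / 11/21 = 8/11

P(W = 0 | obs) = 3/11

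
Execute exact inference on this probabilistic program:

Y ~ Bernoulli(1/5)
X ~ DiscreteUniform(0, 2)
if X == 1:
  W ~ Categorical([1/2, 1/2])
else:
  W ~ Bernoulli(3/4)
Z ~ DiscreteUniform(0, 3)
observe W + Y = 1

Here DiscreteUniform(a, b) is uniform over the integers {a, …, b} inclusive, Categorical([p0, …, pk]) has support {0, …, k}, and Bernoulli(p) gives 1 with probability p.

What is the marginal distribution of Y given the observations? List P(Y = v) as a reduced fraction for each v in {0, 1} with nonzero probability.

P(Y=0) = 8/9, P(Y=1) = 1/9

Enumerate traces; 24 have nonzero weight after conditioning:
  (Y=0, X=0, W=1, Z=0) weight 1/20
  (Y=0, X=0, W=1, Z=1) weight 1/20
  (Y=0, X=0, W=1, Z=2) weight 1/20
  (Y=0, X=0, W=1, Z=3) weight 1/20
  (Y=0, X=1, W=1, Z=0) weight 1/30
  (Y=0, X=1, W=1, Z=1) weight 1/30
  (Y=0, X=1, W=1, Z=2) weight 1/30
  (Y=0, X=1, W=1, Z=3) weight 1/30
  (Y=1, X=0, W=0, Z=0) weight 1/240
  … 15 more
Group by Y:
  weight(Y=0) = 8/15
  weight(Y=1) = 1/15
Total weight = 8/15 + 1/15 = 3/5
P(Y=0 | obs) = 8/15 / 3/5 = 8/9
P(Y=1 | obs) = 1/15 / 3/5 = 1/9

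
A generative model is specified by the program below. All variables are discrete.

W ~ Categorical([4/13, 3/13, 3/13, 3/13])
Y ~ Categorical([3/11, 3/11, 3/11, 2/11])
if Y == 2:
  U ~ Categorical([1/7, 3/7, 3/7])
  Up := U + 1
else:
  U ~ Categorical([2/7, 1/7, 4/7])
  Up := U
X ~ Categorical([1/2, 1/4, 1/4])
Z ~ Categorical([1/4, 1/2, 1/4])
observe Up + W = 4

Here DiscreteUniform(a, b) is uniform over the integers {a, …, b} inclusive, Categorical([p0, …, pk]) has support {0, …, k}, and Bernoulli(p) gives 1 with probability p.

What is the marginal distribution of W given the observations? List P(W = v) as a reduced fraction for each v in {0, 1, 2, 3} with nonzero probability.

Enumerate traces; 81 have nonzero weight after conditioning:
  (W=1, Y=2, U=2, X=0, Z=0) weight 27/8008
  (W=1, Y=2, U=2, X=0, Z=1) weight 27/4004
  (W=1, Y=2, U=2, X=0, Z=2) weight 27/8008
  (W=1, Y=2, U=2, X=1, Z=0) weight 27/16016
  (W=1, Y=2, U=2, X=1, Z=1) weight 27/8008
  (W=1, Y=2, U=2, X=1, Z=2) weight 27/16016
  (W=1, Y=2, U=2, X=2, Z=0) weight 27/16016
  (W=1, Y=2, U=2, X=2, Z=1) weight 27/8008
  (W=2, Y=0, U=2, X=0, Z=0) weight 9/2002
  (W=3, Y=0, U=1, X=0, Z=0) weight 9/8008
  … 71 more
Group by W:
  weight(W=1) = 27/1001
  weight(W=2) = 123/1001
  weight(W=3) = 3/91
Total weight = 27/1001 + 123/1001 + 3/91 = 183/1001
P(W=1 | obs) = 27/1001 / 183/1001 = 9/61
P(W=2 | obs) = 123/1001 / 183/1001 = 41/61
P(W=3 | obs) = 3/91 / 183/1001 = 11/61

P(W=1) = 9/61, P(W=2) = 41/61, P(W=3) = 11/61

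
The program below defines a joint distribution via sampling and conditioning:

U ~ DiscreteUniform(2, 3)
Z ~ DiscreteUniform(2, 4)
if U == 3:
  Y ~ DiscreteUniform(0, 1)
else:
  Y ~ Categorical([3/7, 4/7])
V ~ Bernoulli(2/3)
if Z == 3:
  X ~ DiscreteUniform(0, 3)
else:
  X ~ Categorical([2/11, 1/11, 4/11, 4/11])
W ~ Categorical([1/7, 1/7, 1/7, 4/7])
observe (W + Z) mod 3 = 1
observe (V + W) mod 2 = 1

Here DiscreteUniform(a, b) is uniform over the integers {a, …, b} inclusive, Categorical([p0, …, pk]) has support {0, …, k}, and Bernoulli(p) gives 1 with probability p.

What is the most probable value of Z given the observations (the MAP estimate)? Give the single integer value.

Enumerate traces; 64 have nonzero weight after conditioning:
  (U=2, Z=2, Y=0, V=1, X=0, W=2) weight 2/1617
  (U=2, Z=2, Y=0, V=1, X=1, W=2) weight 1/1617
  (U=2, Z=2, Y=0, V=1, X=2, W=2) weight 4/1617
  (U=2, Z=2, Y=0, V=1, X=3, W=2) weight 4/1617
  (U=2, Z=2, Y=1, V=1, X=0, W=2) weight 8/4851
  (U=2, Z=2, Y=1, V=1, X=1, W=2) weight 4/4851
  (U=2, Z=2, Y=1, V=1, X=2, W=2) weight 16/4851
  (U=2, Z=2, Y=1, V=1, X=3, W=2) weight 16/4851
  (U=2, Z=3, Y=0, V=0, X=0, W=1) weight 1/1176
  (U=2, Z=4, Y=0, V=0, X=0, W=3) weight 4/1617
  … 54 more
Group by Z:
  weight(Z=2) = 2/63
  weight(Z=3) = 1/63
  weight(Z=4) = 2/21
Total weight = 2/63 + 1/63 + 2/21 = 1/7
P(Z=2 | obs) = 2/63 / 1/7 = 2/9
P(Z=3 | obs) = 1/63 / 1/7 = 1/9
P(Z=4 | obs) = 2/21 / 1/7 = 2/3
argmax = 4

argmax_v P(Z = v | obs) = 4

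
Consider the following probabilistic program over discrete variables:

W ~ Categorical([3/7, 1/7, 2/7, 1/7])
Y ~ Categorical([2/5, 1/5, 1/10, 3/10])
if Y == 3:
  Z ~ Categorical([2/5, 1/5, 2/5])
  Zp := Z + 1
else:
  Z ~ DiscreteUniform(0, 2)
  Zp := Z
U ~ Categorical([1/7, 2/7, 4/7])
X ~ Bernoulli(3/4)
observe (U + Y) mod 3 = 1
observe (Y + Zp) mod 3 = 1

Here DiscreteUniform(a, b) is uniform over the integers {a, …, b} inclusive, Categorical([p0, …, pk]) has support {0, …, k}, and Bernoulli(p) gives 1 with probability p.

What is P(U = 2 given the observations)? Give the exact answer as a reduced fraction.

P(U = 2 | obs) = 10/53

Enumerate traces; 32 have nonzero weight after conditioning:
  (W=0, Y=0, Z=1, U=1, X=0) weight 1/245
  (W=0, Y=0, Z=1, U=1, X=1) weight 3/245
  (W=0, Y=1, Z=0, U=0, X=0) weight 1/980
  (W=0, Y=1, Z=0, U=0, X=1) weight 3/980
  (W=0, Y=2, Z=2, U=2, X=0) weight 1/490
  (W=0, Y=2, Z=2, U=2, X=1) weight 3/490
  (W=0, Y=3, Z=0, U=1, X=0) weight 9/2450
  (W=0, Y=3, Z=0, U=1, X=1) weight 27/2450
  … 24 more
Group by U:
  weight(U=0) = 1/105
  weight(U=1) = 38/525
  weight(U=2) = 2/105
Total weight = 1/105 + 38/525 + 2/105 = 53/525
P(U=0 | obs) = 1/105 / 53/525 = 5/53
P(U=1 | obs) = 38/525 / 53/525 = 38/53
P(U=2 | obs) = 2/105 / 53/525 = 10/53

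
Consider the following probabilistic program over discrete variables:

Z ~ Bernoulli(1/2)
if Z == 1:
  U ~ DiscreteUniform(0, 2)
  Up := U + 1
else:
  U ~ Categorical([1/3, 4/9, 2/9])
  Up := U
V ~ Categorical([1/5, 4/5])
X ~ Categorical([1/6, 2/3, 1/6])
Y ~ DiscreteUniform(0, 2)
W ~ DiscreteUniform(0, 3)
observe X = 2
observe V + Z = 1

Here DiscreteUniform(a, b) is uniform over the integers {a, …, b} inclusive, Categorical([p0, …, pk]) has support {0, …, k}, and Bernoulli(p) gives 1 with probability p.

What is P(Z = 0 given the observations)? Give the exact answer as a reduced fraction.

P(Z = 0 | obs) = 4/5

Enumerate traces; 72 have nonzero weight after conditioning:
  (Z=0, U=0, V=1, X=2, Y=0, W=0) weight 1/540
  (Z=0, U=0, V=1, X=2, Y=0, W=1) weight 1/540
  (Z=0, U=0, V=1, X=2, Y=0, W=2) weight 1/540
  (Z=0, U=0, V=1, X=2, Y=0, W=3) weight 1/540
  (Z=0, U=0, V=1, X=2, Y=1, W=0) weight 1/540
  (Z=0, U=0, V=1, X=2, Y=1, W=1) weight 1/540
  (Z=0, U=0, V=1, X=2, Y=1, W=2) weight 1/540
  (Z=0, U=0, V=1, X=2, Y=1, W=3) weight 1/540
  (Z=1, U=0, V=0, X=2, Y=0, W=0) weight 1/2160
  … 63 more
Group by Z:
  weight(Z=0) = 1/15
  weight(Z=1) = 1/60
Total weight = 1/15 + 1/60 = 1/12
P(Z=0 | obs) = 1/15 / 1/12 = 4/5
P(Z=1 | obs) = 1/60 / 1/12 = 1/5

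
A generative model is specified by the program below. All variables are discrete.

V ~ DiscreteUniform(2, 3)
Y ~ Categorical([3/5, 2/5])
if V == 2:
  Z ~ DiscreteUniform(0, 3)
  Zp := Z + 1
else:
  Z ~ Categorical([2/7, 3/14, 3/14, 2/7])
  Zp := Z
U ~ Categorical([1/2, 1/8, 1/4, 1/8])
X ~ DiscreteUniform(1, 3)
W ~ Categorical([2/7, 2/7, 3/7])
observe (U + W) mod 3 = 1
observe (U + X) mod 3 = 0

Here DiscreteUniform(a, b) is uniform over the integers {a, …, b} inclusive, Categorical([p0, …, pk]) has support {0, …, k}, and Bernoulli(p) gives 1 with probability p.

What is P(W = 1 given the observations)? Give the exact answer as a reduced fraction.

P(W = 1 | obs) = 5/9

Enumerate traces; 64 have nonzero weight after conditioning:
  (V=2, Y=0, Z=0, U=0, X=3, W=1) weight 1/280
  (V=2, Y=0, Z=0, U=1, X=2, W=0) weight 1/1120
  (V=2, Y=0, Z=0, U=2, X=1, W=2) weight 3/1120
  (V=2, Y=0, Z=0, U=3, X=3, W=1) weight 1/1120
  (V=2, Y=0, Z=1, U=0, X=3, W=1) weight 1/280
  (V=2, Y=0, Z=1, U=1, X=2, W=0) weight 1/1120
  (V=2, Y=0, Z=1, U=2, X=1, W=2) weight 3/1120
  (V=2, Y=0, Z=1, U=3, X=3, W=1) weight 1/1120
  … 56 more
Group by W:
  weight(W=0) = 1/84
  weight(W=1) = 5/84
  weight(W=2) = 1/28
Total weight = 1/84 + 5/84 + 1/28 = 3/28
P(W=0 | obs) = 1/84 / 3/28 = 1/9
P(W=1 | obs) = 5/84 / 3/28 = 5/9
P(W=2 | obs) = 1/28 / 3/28 = 1/3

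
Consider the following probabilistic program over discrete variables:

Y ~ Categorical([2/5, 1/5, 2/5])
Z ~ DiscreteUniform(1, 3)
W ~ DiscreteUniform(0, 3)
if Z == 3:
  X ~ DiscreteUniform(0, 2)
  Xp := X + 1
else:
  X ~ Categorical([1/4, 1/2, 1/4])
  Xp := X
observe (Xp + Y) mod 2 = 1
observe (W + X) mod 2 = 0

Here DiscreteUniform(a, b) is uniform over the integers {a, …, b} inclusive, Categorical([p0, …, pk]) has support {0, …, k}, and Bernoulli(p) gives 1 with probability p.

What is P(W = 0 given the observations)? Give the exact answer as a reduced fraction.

P(W = 0 | obs) = 11/48

Enumerate traces; 26 have nonzero weight after conditioning:
  (Y=0, Z=1, W=1, X=1) weight 1/60
  (Y=0, Z=1, W=3, X=1) weight 1/60
  (Y=0, Z=2, W=1, X=1) weight 1/60
  (Y=0, Z=2, W=3, X=1) weight 1/60
  (Y=0, Z=3, W=0, X=0) weight 1/90
  (Y=0, Z=3, W=0, X=2) weight 1/90
  (Y=0, Z=3, W=2, X=0) weight 1/90
  (Y=0, Z=3, W=2, X=2) weight 1/90
  … 18 more
Group by W:
  weight(W=0) = 11/180
  weight(W=1) = 13/180
  weight(W=2) = 11/180
  weight(W=3) = 13/180
Total weight = 11/180 + 13/180 + 11/180 + 13/180 = 4/15
P(W=0 | obs) = 11/180 / 4/15 = 11/48
P(W=1 | obs) = 13/180 / 4/15 = 13/48
P(W=2 | obs) = 11/180 / 4/15 = 11/48
P(W=3 | obs) = 13/180 / 4/15 = 13/48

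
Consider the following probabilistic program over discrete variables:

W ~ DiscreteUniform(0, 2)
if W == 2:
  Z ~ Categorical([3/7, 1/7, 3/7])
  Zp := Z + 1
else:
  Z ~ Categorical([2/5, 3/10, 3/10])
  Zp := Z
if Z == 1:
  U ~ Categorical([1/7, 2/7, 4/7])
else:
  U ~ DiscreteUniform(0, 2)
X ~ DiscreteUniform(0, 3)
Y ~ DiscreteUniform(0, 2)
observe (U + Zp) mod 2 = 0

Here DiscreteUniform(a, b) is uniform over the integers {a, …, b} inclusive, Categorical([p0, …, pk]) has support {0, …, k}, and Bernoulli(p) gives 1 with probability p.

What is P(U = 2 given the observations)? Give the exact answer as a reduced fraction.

P(U = 2 | obs) = 403/1097

Enumerate traces; 168 have nonzero weight after conditioning:
  (W=0, Z=0, U=0, X=0, Y=0) weight 1/270
  (W=0, Z=0, U=0, X=0, Y=1) weight 1/270
  (W=0, Z=0, U=0, X=0, Y=2) weight 1/270
  (W=0, Z=0, U=0, X=1, Y=0) weight 1/270
  (W=0, Z=0, U=0, X=1, Y=1) weight 1/270
  (W=0, Z=0, U=0, X=1, Y=2) weight 1/270
  (W=0, Z=0, U=0, X=2, Y=0) weight 1/270
  (W=0, Z=0, U=0, X=2, Y=1) weight 1/270
  (W=0, Z=0, U=2, X=0, Y=0) weight 1/270
  (W=0, Z=1, U=1, X=0, Y=0) weight 1/420
  … 158 more
Group by U:
  weight(U=0) = 358/2205
  weight(U=1) = 16/105
  weight(U=2) = 403/2205
Total weight = 358/2205 + 16/105 + 403/2205 = 1097/2205
P(U=0 | obs) = 358/2205 / 1097/2205 = 358/1097
P(U=1 | obs) = 16/105 / 1097/2205 = 336/1097
P(U=2 | obs) = 403/2205 / 1097/2205 = 403/1097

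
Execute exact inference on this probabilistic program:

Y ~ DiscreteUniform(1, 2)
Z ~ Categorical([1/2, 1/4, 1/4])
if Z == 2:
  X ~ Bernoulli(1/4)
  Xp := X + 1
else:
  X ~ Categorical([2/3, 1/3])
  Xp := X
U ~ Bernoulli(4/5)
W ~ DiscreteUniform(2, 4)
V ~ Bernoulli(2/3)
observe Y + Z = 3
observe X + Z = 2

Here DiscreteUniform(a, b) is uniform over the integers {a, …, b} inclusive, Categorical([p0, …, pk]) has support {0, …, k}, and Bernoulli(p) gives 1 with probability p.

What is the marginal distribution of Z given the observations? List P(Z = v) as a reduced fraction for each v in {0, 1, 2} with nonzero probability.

P(Z=1) = 4/13, P(Z=2) = 9/13

Enumerate traces; 24 have nonzero weight after conditioning:
  (Y=1, Z=2, X=0, U=0, W=2, V=0) weight 1/480
  (Y=1, Z=2, X=0, U=0, W=2, V=1) weight 1/240
  (Y=1, Z=2, X=0, U=0, W=3, V=0) weight 1/480
  (Y=1, Z=2, X=0, U=0, W=3, V=1) weight 1/240
  (Y=1, Z=2, X=0, U=0, W=4, V=0) weight 1/480
  (Y=1, Z=2, X=0, U=0, W=4, V=1) weight 1/240
  (Y=1, Z=2, X=0, U=1, W=2, V=0) weight 1/120
  (Y=1, Z=2, X=0, U=1, W=2, V=1) weight 1/60
  (Y=2, Z=1, X=1, U=0, W=2, V=0) weight 1/1080
  … 15 more
Group by Z:
  weight(Z=1) = 1/24
  weight(Z=2) = 3/32
Total weight = 1/24 + 3/32 = 13/96
P(Z=1 | obs) = 1/24 / 13/96 = 4/13
P(Z=2 | obs) = 3/32 / 13/96 = 9/13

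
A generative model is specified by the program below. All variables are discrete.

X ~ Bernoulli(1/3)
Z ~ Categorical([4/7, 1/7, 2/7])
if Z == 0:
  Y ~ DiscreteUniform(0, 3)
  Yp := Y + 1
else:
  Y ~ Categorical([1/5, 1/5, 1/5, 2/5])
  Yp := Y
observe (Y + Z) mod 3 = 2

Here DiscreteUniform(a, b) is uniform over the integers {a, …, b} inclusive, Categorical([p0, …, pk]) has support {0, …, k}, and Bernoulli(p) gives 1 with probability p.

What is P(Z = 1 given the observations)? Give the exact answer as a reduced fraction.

P(Z = 1 | obs) = 1/12

Enumerate traces; 8 have nonzero weight after conditioning:
  (X=0, Z=0, Y=2) weight 2/21
  (X=0, Z=1, Y=1) weight 2/105
  (X=0, Z=2, Y=0) weight 4/105
  (X=0, Z=2, Y=3) weight 8/105
  (X=1, Z=0, Y=2) weight 1/21
  (X=1, Z=1, Y=1) weight 1/105
  (X=1, Z=2, Y=0) weight 2/105
  (X=1, Z=2, Y=3) weight 4/105
Group by Z:
  weight(Z=0) = 1/7
  weight(Z=1) = 1/35
  weight(Z=2) = 6/35
Total weight = 1/7 + 1/35 + 6/35 = 12/35
P(Z=0 | obs) = 1/7 / 12/35 = 5/12
P(Z=1 | obs) = 1/35 / 12/35 = 1/12
P(Z=2 | obs) = 6/35 / 12/35 = 1/2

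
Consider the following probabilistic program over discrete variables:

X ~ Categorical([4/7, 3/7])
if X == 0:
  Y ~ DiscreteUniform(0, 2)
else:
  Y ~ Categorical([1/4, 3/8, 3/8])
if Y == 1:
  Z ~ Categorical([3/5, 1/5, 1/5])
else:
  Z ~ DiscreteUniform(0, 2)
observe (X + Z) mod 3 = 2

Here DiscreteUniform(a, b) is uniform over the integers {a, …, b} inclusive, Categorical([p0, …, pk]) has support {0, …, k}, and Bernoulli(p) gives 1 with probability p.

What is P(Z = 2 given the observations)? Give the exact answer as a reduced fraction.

Enumerate traces; 6 have nonzero weight after conditioning:
  (X=0, Y=0, Z=2) weight 4/63
  (X=0, Y=1, Z=2) weight 4/105
  (X=0, Y=2, Z=2) weight 4/63
  (X=1, Y=0, Z=1) weight 1/28
  (X=1, Y=1, Z=1) weight 9/280
  (X=1, Y=2, Z=1) weight 3/56
Group by Z:
  weight(Z=1) = 17/140
  weight(Z=2) = 52/315
Total weight = 17/140 + 52/315 = 361/1260
P(Z=1 | obs) = 17/140 / 361/1260 = 153/361
P(Z=2 | obs) = 52/315 / 361/1260 = 208/361

P(Z = 2 | obs) = 208/361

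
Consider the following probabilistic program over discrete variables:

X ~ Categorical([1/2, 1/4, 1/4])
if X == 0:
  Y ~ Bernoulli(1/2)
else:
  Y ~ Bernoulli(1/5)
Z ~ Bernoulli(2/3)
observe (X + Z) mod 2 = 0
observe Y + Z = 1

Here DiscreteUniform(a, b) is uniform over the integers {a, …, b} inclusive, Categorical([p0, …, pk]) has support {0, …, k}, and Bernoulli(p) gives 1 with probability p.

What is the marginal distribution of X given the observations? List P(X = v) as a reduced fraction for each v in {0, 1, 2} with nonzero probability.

P(X=0) = 5/14, P(X=1) = 4/7, P(X=2) = 1/14

Enumerate traces; 3 have nonzero weight after conditioning:
  (X=0, Y=1, Z=0) weight 1/12
  (X=1, Y=0, Z=1) weight 2/15
  (X=2, Y=1, Z=0) weight 1/60
Group by X:
  weight(X=0) = 1/12
  weight(X=1) = 2/15
  weight(X=2) = 1/60
Total weight = 1/12 + 2/15 + 1/60 = 7/30
P(X=0 | obs) = 1/12 / 7/30 = 5/14
P(X=1 | obs) = 2/15 / 7/30 = 4/7
P(X=2 | obs) = 1/60 / 7/30 = 1/14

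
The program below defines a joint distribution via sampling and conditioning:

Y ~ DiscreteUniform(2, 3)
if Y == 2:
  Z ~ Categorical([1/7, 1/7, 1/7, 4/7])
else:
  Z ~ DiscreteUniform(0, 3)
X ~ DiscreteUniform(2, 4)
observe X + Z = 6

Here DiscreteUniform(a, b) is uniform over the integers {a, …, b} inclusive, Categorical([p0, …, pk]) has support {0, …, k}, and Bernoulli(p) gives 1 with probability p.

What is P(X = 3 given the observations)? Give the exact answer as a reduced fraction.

P(X = 3 | obs) = 23/34

Enumerate traces; 4 have nonzero weight after conditioning:
  (Y=2, Z=2, X=4) weight 1/42
  (Y=2, Z=3, X=3) weight 2/21
  (Y=3, Z=2, X=4) weight 1/24
  (Y=3, Z=3, X=3) weight 1/24
Group by X:
  weight(X=3) = 23/168
  weight(X=4) = 11/168
Total weight = 23/168 + 11/168 = 17/84
P(X=3 | obs) = 23/168 / 17/84 = 23/34
P(X=4 | obs) = 11/168 / 17/84 = 11/34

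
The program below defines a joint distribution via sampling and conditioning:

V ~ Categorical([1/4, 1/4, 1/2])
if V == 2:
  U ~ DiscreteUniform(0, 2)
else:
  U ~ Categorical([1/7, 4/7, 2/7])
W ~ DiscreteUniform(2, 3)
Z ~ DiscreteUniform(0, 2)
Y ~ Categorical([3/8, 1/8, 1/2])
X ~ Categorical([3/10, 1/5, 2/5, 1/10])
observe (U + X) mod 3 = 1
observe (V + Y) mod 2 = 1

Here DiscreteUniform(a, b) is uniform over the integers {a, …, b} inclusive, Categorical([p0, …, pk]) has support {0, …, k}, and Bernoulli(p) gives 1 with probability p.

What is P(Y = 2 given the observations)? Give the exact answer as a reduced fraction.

Enumerate traces; 96 have nonzero weight after conditioning:
  (V=0, U=0, W=2, Z=0, Y=1, X=1) weight 1/6720
  (V=0, U=0, W=2, Z=1, Y=1, X=1) weight 1/6720
  (V=0, U=0, W=2, Z=2, Y=1, X=1) weight 1/6720
  (V=0, U=0, W=3, Z=0, Y=1, X=1) weight 1/6720
  (V=0, U=0, W=3, Z=1, Y=1, X=1) weight 1/6720
  (V=0, U=0, W=3, Z=2, Y=1, X=1) weight 1/6720
  (V=0, U=1, W=2, Z=0, Y=1, X=0) weight 1/1120
  (V=0, U=1, W=2, Z=0, Y=1, X=3) weight 1/3360
  (V=1, U=0, W=2, Z=0, Y=0, X=1) weight 1/2240
  (V=1, U=0, W=2, Z=0, Y=2, X=1) weight 1/1680
  … 86 more
Group by Y:
  weight(Y=0) = 39/1120
  weight(Y=1) = 109/3360
  weight(Y=2) = 13/280
Total weight = 39/1120 + 109/3360 + 13/280 = 191/1680
P(Y=0 | obs) = 39/1120 / 191/1680 = 117/382
P(Y=1 | obs) = 109/3360 / 191/1680 = 109/382
P(Y=2 | obs) = 13/280 / 191/1680 = 78/191

P(Y = 2 | obs) = 78/191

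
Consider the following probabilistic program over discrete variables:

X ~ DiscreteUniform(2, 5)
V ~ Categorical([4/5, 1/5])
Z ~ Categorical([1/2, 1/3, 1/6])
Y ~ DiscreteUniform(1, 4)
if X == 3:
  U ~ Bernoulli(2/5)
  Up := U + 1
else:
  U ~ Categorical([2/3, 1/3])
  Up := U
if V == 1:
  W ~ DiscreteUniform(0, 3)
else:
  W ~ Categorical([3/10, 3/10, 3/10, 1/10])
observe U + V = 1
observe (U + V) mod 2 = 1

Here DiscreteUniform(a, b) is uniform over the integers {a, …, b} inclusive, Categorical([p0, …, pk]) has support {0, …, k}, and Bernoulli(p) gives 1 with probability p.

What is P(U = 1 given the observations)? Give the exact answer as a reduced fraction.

Enumerate traces; 384 have nonzero weight after conditioning:
  (X=2, V=0, Z=0, Y=1, U=1, W=0) weight 1/400
  (X=2, V=0, Z=0, Y=1, U=1, W=1) weight 1/400
  (X=2, V=0, Z=0, Y=1, U=1, W=2) weight 1/400
  (X=2, V=0, Z=0, Y=1, U=1, W=3) weight 1/1200
  (X=2, V=0, Z=0, Y=2, U=1, W=0) weight 1/400
  (X=2, V=0, Z=0, Y=2, U=1, W=1) weight 1/400
  (X=2, V=0, Z=0, Y=2, U=1, W=2) weight 1/400
  (X=2, V=0, Z=0, Y=2, U=1, W=3) weight 1/1200
  (X=2, V=1, Z=0, Y=1, U=0, W=0) weight 1/960
  … 375 more
Group by U:
  weight(U=0) = 13/100
  weight(U=1) = 7/25
Total weight = 13/100 + 7/25 = 41/100
P(U=0 | obs) = 13/100 / 41/100 = 13/41
P(U=1 | obs) = 7/25 / 41/100 = 28/41

P(U = 1 | obs) = 28/41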